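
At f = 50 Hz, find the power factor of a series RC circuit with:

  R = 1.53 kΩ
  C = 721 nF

Step 1 — Angular frequency: ω = 2π·f = 2π·50 = 314.2 rad/s.
Step 2 — Component impedances:
  R: Z = R = 1530 Ω
  C: Z = 1/(jωC) = -j/(ω·C) = 0 - j4415 Ω
Step 3 — Series combination: Z_total = R + C = 1530 - j4415 Ω = 4672∠-70.9° Ω.
Step 4 — Power factor: PF = cos(φ) = Re(Z)/|Z| = 1530/4672 = 0.3275.
Step 5 — Type: Im(Z) = -4415 ⇒ leading (phase φ = -70.9°).

PF = 0.3275 (leading, φ = -70.9°)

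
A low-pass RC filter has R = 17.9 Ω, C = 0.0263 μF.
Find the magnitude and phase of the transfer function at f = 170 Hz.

Step 1 — Angular frequency: ω = 2π·170 = 1068 rad/s.
Step 2 — Transfer function: H(jω) = 1/(1 + jωRC).
Step 3 — Denominator: 1 + jωRC = 1 + j·1068·17.9·2.63e-08 = 1 + j0.0005028.
Step 4 — H = 1 - j0.0005028.
Step 5 — Magnitude: |H| = 1 (-0.0 dB); phase: φ = -0.0°.

|H| = 1 (-0.0 dB), φ = -0.0°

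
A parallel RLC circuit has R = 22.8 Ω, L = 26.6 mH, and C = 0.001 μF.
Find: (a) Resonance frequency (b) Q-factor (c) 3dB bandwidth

Step 1 — Resonance: ω₀ = 1/√(LC) = 1/√(0.0266·1e-09) = 1.939e+05 rad/s.
Step 2 — f₀ = ω₀/(2π) = 3.086e+04 Hz.
Step 3 — Parallel Q: Q = R/(ω₀L) = 22.8/(1.939e+05·0.0266) = 0.004421.
Step 4 — Bandwidth: Δω = ω₀/Q = 4.386e+07 rad/s; BW = Δω/(2π) = 6.98e+06 Hz.

(a) f₀ = 3.086e+04 Hz  (b) Q = 0.004421  (c) BW = 6.98e+06 Hz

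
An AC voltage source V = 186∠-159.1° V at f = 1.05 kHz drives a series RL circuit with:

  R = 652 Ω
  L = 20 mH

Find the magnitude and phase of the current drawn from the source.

Step 1 — Angular frequency: ω = 2π·f = 2π·1050 = 6597 rad/s.
Step 2 — Component impedances:
  R: Z = R = 652 Ω
  L: Z = jωL = j·6597·0.02 = 0 + j131.9 Ω
Step 3 — Series combination: Z_total = R + L = 652 + j131.9 Ω = 665.2∠11.4° Ω.
Step 4 — Source phasor: V = 186∠-159.1° V = -173.8 - j66.35 V.
Step 5 — Ohm's law: I = V / Z_total = (-173.8 - j66.35) / (652 + j131.9) = -0.2758 - j0.04595 A.
Step 6 — Convert to polar: |I| = 0.2796 A, ∠I = -170.5°.

I = 0.2796∠-170.5° A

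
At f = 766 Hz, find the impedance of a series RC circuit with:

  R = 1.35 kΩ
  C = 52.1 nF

Step 1 — Angular frequency: ω = 2π·f = 2π·766 = 4813 rad/s.
Step 2 — Component impedances:
  R: Z = R = 1350 Ω
  C: Z = 1/(jωC) = -j/(ω·C) = 0 - j3988 Ω
Step 3 — Series combination: Z_total = R + C = 1350 - j3988 Ω = 4210∠-71.3° Ω.

Z = 1350 - j3988 Ω = 4210∠-71.3° Ω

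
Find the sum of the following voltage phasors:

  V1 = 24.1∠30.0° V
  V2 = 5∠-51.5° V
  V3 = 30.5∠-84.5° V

Step 1 — Convert each phasor to rectangular form:
  V1 = 24.1·(cos(30.0°) + j·sin(30.0°)) = 20.87 + j12.05 V
  V2 = 5·(cos(-51.5°) + j·sin(-51.5°)) = 3.113 - j3.913 V
  V3 = 30.5·(cos(-84.5°) + j·sin(-84.5°)) = 2.923 - j30.36 V
Step 2 — Sum components: V_total = 26.91 - j22.22 V.
Step 3 — Convert to polar: |V_total| = 34.9 V, ∠V_total = -39.6°.

V_total = 34.9∠-39.6° V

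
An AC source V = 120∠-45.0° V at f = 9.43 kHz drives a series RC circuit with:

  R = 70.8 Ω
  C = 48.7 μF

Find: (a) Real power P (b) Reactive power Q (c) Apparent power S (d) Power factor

Step 1 — Angular frequency: ω = 2π·f = 2π·9430 = 5.925e+04 rad/s.
Step 2 — Component impedances:
  R: Z = R = 70.8 Ω
  C: Z = 1/(jωC) = -j/(ω·C) = 0 - j0.3466 Ω
Step 3 — Series combination: Z_total = R + C = 70.8 - j0.3466 Ω = 70.8∠-0.3° Ω.
Step 4 — Source phasor: V = 120∠-45.0° V = 84.85 - j84.85 V.
Step 5 — Current: I = V / Z = 1.204 - j1.193 A = 1.695∠-44.7° A.
Step 6 — Complex power: S = V·I* = 203.4 - j0.9956 VA.
Step 7 — Real power: P = Re(S) = 203.4 W.
Step 8 — Reactive power: Q = Im(S) = -0.9956 VAR.
Step 9 — Apparent power: |S| = 203.4 VA.
Step 10 — Power factor: PF = P/|S| = 1 (leading).

(a) P = 203.4 W  (b) Q = -0.9956 VAR  (c) S = 203.4 VA  (d) PF = 1 (leading)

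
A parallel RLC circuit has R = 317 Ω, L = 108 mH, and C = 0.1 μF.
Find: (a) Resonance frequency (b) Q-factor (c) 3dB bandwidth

Step 1 — Resonance: ω₀ = 1/√(LC) = 1/√(0.108·1e-07) = 9623 rad/s.
Step 2 — f₀ = ω₀/(2π) = 1531 Hz.
Step 3 — Parallel Q: Q = R/(ω₀L) = 317/(9623·0.108) = 0.305.
Step 4 — Bandwidth: Δω = ω₀/Q = 3.155e+04 rad/s; BW = Δω/(2π) = 5021 Hz.

(a) f₀ = 1531 Hz  (b) Q = 0.305  (c) BW = 5021 Hz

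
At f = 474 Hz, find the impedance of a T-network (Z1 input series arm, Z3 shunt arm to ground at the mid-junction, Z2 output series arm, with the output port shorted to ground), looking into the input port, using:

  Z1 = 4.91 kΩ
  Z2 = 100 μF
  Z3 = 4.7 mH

Step 1 — Angular frequency: ω = 2π·f = 2π·474 = 2978 rad/s.
Step 2 — Component impedances:
  Z1: Z = R = 4910 Ω
  Z2: Z = 1/(jωC) = -j/(ω·C) = 0 - j3.358 Ω
  Z3: Z = jωL = j·2978·0.0047 = 0 + j14 Ω
Step 3 — With the output port shorted to ground, the output series arm Z2 runs from the junction to ground; the shunt arm Z3 also runs from the junction to ground. They appear in parallel: Z3 || Z2 = 0 - j4.417 Ω.
Step 4 — Series with input arm Z1: Z_in = Z1 + (Z3 || Z2) = 4910 - j4.417 Ω = 4910∠-0.1° Ω.

Z = 4910 - j4.417 Ω = 4910∠-0.1° Ω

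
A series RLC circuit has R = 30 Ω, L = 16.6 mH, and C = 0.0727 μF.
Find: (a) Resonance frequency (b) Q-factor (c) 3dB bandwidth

Step 1 — Resonance: ω₀ = 1/√(LC) = 1/√(0.0166·7.27e-08) = 2.879e+04 rad/s.
Step 2 — f₀ = ω₀/(2π) = 4581 Hz.
Step 3 — Series Q: Q = ω₀L/R = 2.879e+04·0.0166/30 = 15.93.
Step 4 — Bandwidth: Δω = ω₀/Q = 1807 rad/s; BW = Δω/(2π) = 287.6 Hz.

(a) f₀ = 4581 Hz  (b) Q = 15.93  (c) BW = 287.6 Hz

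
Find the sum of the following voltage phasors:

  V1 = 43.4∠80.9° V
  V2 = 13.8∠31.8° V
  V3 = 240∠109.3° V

Step 1 — Convert each phasor to rectangular form:
  V1 = 43.4·(cos(80.9°) + j·sin(80.9°)) = 6.864 + j42.85 V
  V2 = 13.8·(cos(31.8°) + j·sin(31.8°)) = 11.73 + j7.272 V
  V3 = 240·(cos(109.3°) + j·sin(109.3°)) = -79.32 + j226.5 V
Step 2 — Sum components: V_total = -60.73 + j276.6 V.
Step 3 — Convert to polar: |V_total| = 283.2 V, ∠V_total = 102.4°.

V_total = 283.2∠102.4° V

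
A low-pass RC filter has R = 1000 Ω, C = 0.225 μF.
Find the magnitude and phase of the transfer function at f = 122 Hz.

Step 1 — Angular frequency: ω = 2π·122 = 766.5 rad/s.
Step 2 — Transfer function: H(jω) = 1/(1 + jωRC).
Step 3 — Denominator: 1 + jωRC = 1 + j·766.5·1000·2.25e-07 = 1 + j0.1725.
Step 4 — H = 0.9711 - j0.1675.
Step 5 — Magnitude: |H| = 0.9855 (-0.1 dB); phase: φ = -9.8°.

|H| = 0.9855 (-0.1 dB), φ = -9.8°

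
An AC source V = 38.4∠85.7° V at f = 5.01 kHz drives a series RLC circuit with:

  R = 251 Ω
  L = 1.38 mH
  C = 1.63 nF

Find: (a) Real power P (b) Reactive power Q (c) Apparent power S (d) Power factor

Step 1 — Angular frequency: ω = 2π·f = 2π·5010 = 3.148e+04 rad/s.
Step 2 — Component impedances:
  R: Z = R = 251 Ω
  L: Z = jωL = j·3.148e+04·0.00138 = 0 + j43.44 Ω
  C: Z = 1/(jωC) = -j/(ω·C) = 0 - j1.949e+04 Ω
Step 3 — Series combination: Z_total = R + L + C = 251 - j1.945e+04 Ω = 1.945e+04∠-89.3° Ω.
Step 4 — Source phasor: V = 38.4∠85.7° V = 2.879 + j38.29 V.
Step 5 — Current: I = V / Z = -0.001967 + j0.0001735 A = 0.001975∠175.0° A.
Step 6 — Complex power: S = V·I* = 0.0009786 - j0.07582 VA.
Step 7 — Real power: P = Re(S) = 0.0009786 W.
Step 8 — Reactive power: Q = Im(S) = -0.07582 VAR.
Step 9 — Apparent power: |S| = 0.07582 VA.
Step 10 — Power factor: PF = P/|S| = 0.01291 (leading).

(a) P = 0.0009786 W  (b) Q = -0.07582 VAR  (c) S = 0.07582 VA  (d) PF = 0.01291 (leading)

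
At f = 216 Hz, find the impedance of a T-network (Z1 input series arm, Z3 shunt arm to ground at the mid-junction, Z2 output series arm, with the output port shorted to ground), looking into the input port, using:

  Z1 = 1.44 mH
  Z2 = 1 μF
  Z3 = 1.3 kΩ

Step 1 — Angular frequency: ω = 2π·f = 2π·216 = 1357 rad/s.
Step 2 — Component impedances:
  Z1: Z = jωL = j·1357·0.00144 = 0 + j1.954 Ω
  Z2: Z = 1/(jωC) = -j/(ω·C) = 0 - j736.8 Ω
  Z3: Z = R = 1300 Ω
Step 3 — With the output port shorted to ground, the output series arm Z2 runs from the junction to ground; the shunt arm Z3 also runs from the junction to ground. They appear in parallel: Z3 || Z2 = 316.1 - j557.7 Ω.
Step 4 — Series with input arm Z1: Z_in = Z1 + (Z3 || Z2) = 316.1 - j555.7 Ω = 639.3∠-60.4° Ω.

Z = 316.1 - j555.7 Ω = 639.3∠-60.4° Ω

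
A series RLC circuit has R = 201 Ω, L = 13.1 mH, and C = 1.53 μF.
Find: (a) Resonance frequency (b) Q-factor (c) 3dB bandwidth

Step 1 — Resonance: ω₀ = 1/√(LC) = 1/√(0.0131·1.53e-06) = 7063 rad/s.
Step 2 — f₀ = ω₀/(2π) = 1124 Hz.
Step 3 — Series Q: Q = ω₀L/R = 7063·0.0131/201 = 0.4604.
Step 4 — Bandwidth: Δω = ω₀/Q = 1.534e+04 rad/s; BW = Δω/(2π) = 2442 Hz.

(a) f₀ = 1124 Hz  (b) Q = 0.4604  (c) BW = 2442 Hz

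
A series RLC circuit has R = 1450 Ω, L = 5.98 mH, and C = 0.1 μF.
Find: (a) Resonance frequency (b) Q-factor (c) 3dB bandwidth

Step 1 — Resonance: ω₀ = 1/√(LC) = 1/√(0.00598·1e-07) = 4.089e+04 rad/s.
Step 2 — f₀ = ω₀/(2π) = 6508 Hz.
Step 3 — Series Q: Q = ω₀L/R = 4.089e+04·0.00598/1450 = 0.1686.
Step 4 — Bandwidth: Δω = ω₀/Q = 2.425e+05 rad/s; BW = Δω/(2π) = 3.859e+04 Hz.

(a) f₀ = 6508 Hz  (b) Q = 0.1686  (c) BW = 3.859e+04 Hz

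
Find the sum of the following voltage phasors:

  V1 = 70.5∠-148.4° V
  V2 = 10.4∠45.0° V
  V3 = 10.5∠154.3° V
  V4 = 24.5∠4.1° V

Step 1 — Convert each phasor to rectangular form:
  V1 = 70.5·(cos(-148.4°) + j·sin(-148.4°)) = -60.05 - j36.94 V
  V2 = 10.4·(cos(45.0°) + j·sin(45.0°)) = 7.354 + j7.354 V
  V3 = 10.5·(cos(154.3°) + j·sin(154.3°)) = -9.461 + j4.553 V
  V4 = 24.5·(cos(4.1°) + j·sin(4.1°)) = 24.44 + j1.752 V
Step 2 — Sum components: V_total = -37.72 - j23.28 V.
Step 3 — Convert to polar: |V_total| = 44.32 V, ∠V_total = -148.3°.

V_total = 44.32∠-148.3° V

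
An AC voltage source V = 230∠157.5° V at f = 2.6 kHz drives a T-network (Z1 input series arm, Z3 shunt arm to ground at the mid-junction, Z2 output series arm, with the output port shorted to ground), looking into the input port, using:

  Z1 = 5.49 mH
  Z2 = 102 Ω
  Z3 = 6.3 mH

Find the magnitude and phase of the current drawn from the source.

Step 1 — Angular frequency: ω = 2π·f = 2π·2600 = 1.634e+04 rad/s.
Step 2 — Component impedances:
  Z1: Z = jωL = j·1.634e+04·0.00549 = 0 + j89.69 Ω
  Z2: Z = R = 102 Ω
  Z3: Z = jωL = j·1.634e+04·0.0063 = 0 + j102.9 Ω
Step 3 — With the output port shorted to ground, the output series arm Z2 runs from the junction to ground; the shunt arm Z3 also runs from the junction to ground. They appear in parallel: Z3 || Z2 = 51.46 + j51 Ω.
Step 4 — Series with input arm Z1: Z_in = Z1 + (Z3 || Z2) = 51.46 + j140.7 Ω = 149.8∠69.9° Ω.
Step 5 — Source phasor: V = 230∠157.5° V = -212.5 + j88.02 V.
Step 6 — Ohm's law: I = V / Z_total = (-212.5 + j88.02) / (51.46 + j140.7) = 0.06454 + j1.534 A.
Step 7 — Convert to polar: |I| = 1.535 A, ∠I = 87.6°.

I = 1.535∠87.6° A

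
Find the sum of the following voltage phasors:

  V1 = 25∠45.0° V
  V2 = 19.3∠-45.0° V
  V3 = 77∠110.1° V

Step 1 — Convert each phasor to rectangular form:
  V1 = 25·(cos(45.0°) + j·sin(45.0°)) = 17.68 + j17.68 V
  V2 = 19.3·(cos(-45.0°) + j·sin(-45.0°)) = 13.65 - j13.65 V
  V3 = 77·(cos(110.1°) + j·sin(110.1°)) = -26.46 + j72.31 V
Step 2 — Sum components: V_total = 4.863 + j76.34 V.
Step 3 — Convert to polar: |V_total| = 76.5 V, ∠V_total = 86.4°.

V_total = 76.5∠86.4° V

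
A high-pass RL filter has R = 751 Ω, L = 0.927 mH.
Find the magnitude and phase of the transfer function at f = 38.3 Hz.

Step 1 — Angular frequency: ω = 2π·38.3 = 240.6 rad/s.
Step 2 — Transfer function: H(jω) = jωL/(R + jωL).
Step 3 — Numerator jωL = j·0.2231; denominator R + jωL = 751 + j0.2231.
Step 4 — H = 8.823e-08 + j0.000297.
Step 5 — Magnitude: |H| = 0.000297 (-70.5 dB); phase: φ = 90.0°.

|H| = 0.000297 (-70.5 dB), φ = 90.0°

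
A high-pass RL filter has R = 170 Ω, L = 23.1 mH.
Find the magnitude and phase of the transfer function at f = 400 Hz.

Step 1 — Angular frequency: ω = 2π·400 = 2513 rad/s.
Step 2 — Transfer function: H(jω) = jωL/(R + jωL).
Step 3 — Numerator jωL = j·58.06; denominator R + jωL = 170 + j58.06.
Step 4 — H = 0.1044 + j0.3058.
Step 5 — Magnitude: |H| = 0.3232 (-9.8 dB); phase: φ = 71.1°.

|H| = 0.3232 (-9.8 dB), φ = 71.1°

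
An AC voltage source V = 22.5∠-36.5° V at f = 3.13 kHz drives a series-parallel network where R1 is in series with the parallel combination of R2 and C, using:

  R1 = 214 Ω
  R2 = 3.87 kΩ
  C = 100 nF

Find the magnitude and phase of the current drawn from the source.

Step 1 — Angular frequency: ω = 2π·f = 2π·3130 = 1.967e+04 rad/s.
Step 2 — Component impedances:
  R1: Z = R = 214 Ω
  R2: Z = R = 3870 Ω
  C: Z = 1/(jωC) = -j/(ω·C) = 0 - j508.5 Ω
Step 3 — Parallel branch: R2 || C = 1/(1/R2 + 1/C) = 65.68 - j499.9 Ω.
Step 4 — Series with R1: Z_total = R1 + (R2 || C) = 279.7 - j499.9 Ω = 572.8∠-60.8° Ω.
Step 5 — Source phasor: V = 22.5∠-36.5° V = 18.09 - j13.38 V.
Step 6 — Ohm's law: I = V / Z_total = (18.09 - j13.38) / (279.7 - j499.9) = 0.03581 + j0.01615 A.
Step 7 — Convert to polar: |I| = 0.03928 A, ∠I = 24.3°.

I = 0.03928∠24.3° A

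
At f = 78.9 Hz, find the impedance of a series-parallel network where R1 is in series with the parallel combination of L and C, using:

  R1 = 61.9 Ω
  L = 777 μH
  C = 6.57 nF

Step 1 — Angular frequency: ω = 2π·f = 2π·78.9 = 495.7 rad/s.
Step 2 — Component impedances:
  R1: Z = R = 61.9 Ω
  L: Z = jωL = j·495.7·0.000777 = 0 + j0.3852 Ω
  C: Z = 1/(jωC) = -j/(ω·C) = 0 - j3.07e+05 Ω
Step 3 — Parallel branch: L || C = 1/(1/L + 1/C) = 0 + j0.3852 Ω.
Step 4 — Series with R1: Z_total = R1 + (L || C) = 61.9 + j0.3852 Ω = 61.9∠0.4° Ω.

Z = 61.9 + j0.3852 Ω = 61.9∠0.4° Ω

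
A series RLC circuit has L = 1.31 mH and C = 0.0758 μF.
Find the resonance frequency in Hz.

Step 1 — Resonance condition Im(Z)=0 gives ω₀ = 1/√(LC).
Step 2 — ω₀ = 1/√(0.00131·7.58e-08) = 1.004e+05 rad/s.
Step 3 — f₀ = ω₀/(2π) = 1.597e+04 Hz.

f₀ = 1.597e+04 Hz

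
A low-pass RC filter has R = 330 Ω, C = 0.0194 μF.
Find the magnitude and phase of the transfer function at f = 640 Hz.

Step 1 — Angular frequency: ω = 2π·640 = 4021 rad/s.
Step 2 — Transfer function: H(jω) = 1/(1 + jωRC).
Step 3 — Denominator: 1 + jωRC = 1 + j·4021·330·1.94e-08 = 1 + j0.02574.
Step 4 — H = 0.9993 - j0.02573.
Step 5 — Magnitude: |H| = 0.9997 (-0.0 dB); phase: φ = -1.5°.

|H| = 0.9997 (-0.0 dB), φ = -1.5°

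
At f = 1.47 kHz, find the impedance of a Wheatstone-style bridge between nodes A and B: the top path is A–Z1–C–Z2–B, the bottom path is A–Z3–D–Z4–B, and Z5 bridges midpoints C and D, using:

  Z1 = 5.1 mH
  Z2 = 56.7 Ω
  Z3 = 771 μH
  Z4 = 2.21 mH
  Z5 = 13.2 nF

Step 1 — Angular frequency: ω = 2π·f = 2π·1470 = 9236 rad/s.
Step 2 — Component impedances:
  Z1: Z = jωL = j·9236·0.0051 = 0 + j47.11 Ω
  Z2: Z = R = 56.7 Ω
  Z3: Z = jωL = j·9236·0.000771 = 0 + j7.121 Ω
  Z4: Z = jωL = j·9236·0.00221 = 0 + j20.41 Ω
  Z5: Z = 1/(jωC) = -j/(ω·C) = 0 - j8202 Ω
Step 3 — Bridge requires nodal analysis (the Z5 bridge couples midpoints C and D, so the two paths cannot be reduced to a simple series/parallel combination). Setting node B to ground and injecting 1 A at node A, the 3-node admittance system at A, C, D solves to V_A = Z_AB = 4.879 + j21.09 Ω = 21.64∠77.0° Ω.

Z = 4.879 + j21.09 Ω = 21.64∠77.0° Ω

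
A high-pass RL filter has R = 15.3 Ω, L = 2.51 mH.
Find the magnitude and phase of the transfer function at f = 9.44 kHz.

Step 1 — Angular frequency: ω = 2π·9440 = 5.931e+04 rad/s.
Step 2 — Transfer function: H(jω) = jωL/(R + jωL).
Step 3 — Numerator jωL = j·148.9; denominator R + jωL = 15.3 + j148.9.
Step 4 — H = 0.9895 + j0.1017.
Step 5 — Magnitude: |H| = 0.9948 (-0.0 dB); phase: φ = 5.9°.

|H| = 0.9948 (-0.0 dB), φ = 5.9°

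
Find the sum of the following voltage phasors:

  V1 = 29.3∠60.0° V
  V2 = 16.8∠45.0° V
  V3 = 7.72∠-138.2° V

Step 1 — Convert each phasor to rectangular form:
  V1 = 29.3·(cos(60.0°) + j·sin(60.0°)) = 14.65 + j25.37 V
  V2 = 16.8·(cos(45.0°) + j·sin(45.0°)) = 11.88 + j11.88 V
  V3 = 7.72·(cos(-138.2°) + j·sin(-138.2°)) = -5.755 - j5.146 V
Step 2 — Sum components: V_total = 20.77 + j32.11 V.
Step 3 — Convert to polar: |V_total| = 38.24 V, ∠V_total = 57.1°.

V_total = 38.24∠57.1° V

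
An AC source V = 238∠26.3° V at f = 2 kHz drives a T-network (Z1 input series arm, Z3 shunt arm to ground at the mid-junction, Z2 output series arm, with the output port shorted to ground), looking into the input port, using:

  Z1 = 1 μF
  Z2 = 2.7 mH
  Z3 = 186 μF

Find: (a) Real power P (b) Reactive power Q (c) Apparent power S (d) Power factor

Step 1 — Angular frequency: ω = 2π·f = 2π·2000 = 1.257e+04 rad/s.
Step 2 — Component impedances:
  Z1: Z = 1/(jωC) = -j/(ω·C) = 0 - j79.58 Ω
  Z2: Z = jωL = j·1.257e+04·0.0027 = 0 + j33.93 Ω
  Z3: Z = 1/(jωC) = -j/(ω·C) = 0 - j0.4278 Ω
Step 3 — With the output port shorted to ground, the output series arm Z2 runs from the junction to ground; the shunt arm Z3 also runs from the junction to ground. They appear in parallel: Z3 || Z2 = 0 - j0.4333 Ω.
Step 4 — Series with input arm Z1: Z_in = Z1 + (Z3 || Z2) = 0 - j80.01 Ω = 80.01∠-90.0° Ω.
Step 5 — Source phasor: V = 238∠26.3° V = 213.4 + j105.5 V.
Step 6 — Current: I = V / Z = -1.318 + j2.667 A = 2.975∠116.3° A.
Step 7 — Complex power: S = V·I* = 0 - j708 VA.
Step 8 — Real power: P = Re(S) = 0 W.
Step 9 — Reactive power: Q = Im(S) = -708 VAR.
Step 10 — Apparent power: |S| = 708 VA.
Step 11 — Power factor: PF = P/|S| = 0 (leading).

(a) P = 0 W  (b) Q = -708 VAR  (c) S = 708 VA  (d) PF = 0 (leading)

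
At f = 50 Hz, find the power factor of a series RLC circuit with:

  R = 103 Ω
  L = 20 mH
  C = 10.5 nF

Step 1 — Angular frequency: ω = 2π·f = 2π·50 = 314.2 rad/s.
Step 2 — Component impedances:
  R: Z = R = 103 Ω
  L: Z = jωL = j·314.2·0.02 = 0 + j6.283 Ω
  C: Z = 1/(jωC) = -j/(ω·C) = 0 - j3.032e+05 Ω
Step 3 — Series combination: Z_total = R + L + C = 103 - j3.031e+05 Ω = 3.031e+05∠-90.0° Ω.
Step 4 — Power factor: PF = cos(φ) = Re(Z)/|Z| = 103/3.031e+05 = 0.0003398.
Step 5 — Type: Im(Z) = -3.031e+05 ⇒ leading (phase φ = -90.0°).

PF = 0.0003398 (leading, φ = -90.0°)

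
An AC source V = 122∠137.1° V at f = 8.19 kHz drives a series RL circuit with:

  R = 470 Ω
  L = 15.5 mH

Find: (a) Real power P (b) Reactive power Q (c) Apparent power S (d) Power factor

Step 1 — Angular frequency: ω = 2π·f = 2π·8190 = 5.146e+04 rad/s.
Step 2 — Component impedances:
  R: Z = R = 470 Ω
  L: Z = jωL = j·5.146e+04·0.0155 = 0 + j797.6 Ω
Step 3 — Series combination: Z_total = R + L = 470 + j797.6 Ω = 925.8∠59.5° Ω.
Step 4 — Source phasor: V = 122∠137.1° V = -89.37 + j83.05 V.
Step 5 — Current: I = V / Z = 0.02828 + j0.1287 A = 0.1318∠77.6° A.
Step 6 — Complex power: S = V·I* = 8.162 + j13.85 VA.
Step 7 — Real power: P = Re(S) = 8.162 W.
Step 8 — Reactive power: Q = Im(S) = 13.85 VAR.
Step 9 — Apparent power: |S| = 16.08 VA.
Step 10 — Power factor: PF = P/|S| = 0.5077 (lagging).

(a) P = 8.162 W  (b) Q = 13.85 VAR  (c) S = 16.08 VA  (d) PF = 0.5077 (lagging)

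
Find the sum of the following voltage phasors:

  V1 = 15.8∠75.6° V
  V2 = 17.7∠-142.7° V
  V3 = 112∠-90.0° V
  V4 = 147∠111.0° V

Step 1 — Convert each phasor to rectangular form:
  V1 = 15.8·(cos(75.6°) + j·sin(75.6°)) = 3.929 + j15.3 V
  V2 = 17.7·(cos(-142.7°) + j·sin(-142.7°)) = -14.08 - j10.73 V
  V3 = 112·(cos(-90.0°) + j·sin(-90.0°)) = 0 - j112 V
  V4 = 147·(cos(111.0°) + j·sin(111.0°)) = -52.68 + j137.2 V
Step 2 — Sum components: V_total = -62.83 + j29.81 V.
Step 3 — Convert to polar: |V_total| = 69.55 V, ∠V_total = 154.6°.

V_total = 69.55∠154.6° V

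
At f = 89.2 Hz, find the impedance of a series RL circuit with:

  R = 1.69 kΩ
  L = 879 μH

Step 1 — Angular frequency: ω = 2π·f = 2π·89.2 = 560.5 rad/s.
Step 2 — Component impedances:
  R: Z = R = 1690 Ω
  L: Z = jωL = j·560.5·0.000879 = 0 + j0.4926 Ω
Step 3 — Series combination: Z_total = R + L = 1690 + j0.4926 Ω = 1690∠0.0° Ω.

Z = 1690 + j0.4926 Ω = 1690∠0.0° Ω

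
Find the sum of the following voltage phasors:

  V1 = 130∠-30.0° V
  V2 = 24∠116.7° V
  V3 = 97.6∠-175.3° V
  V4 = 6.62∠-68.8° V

Step 1 — Convert each phasor to rectangular form:
  V1 = 130·(cos(-30.0°) + j·sin(-30.0°)) = 112.6 - j65 V
  V2 = 24·(cos(116.7°) + j·sin(116.7°)) = -10.78 + j21.44 V
  V3 = 97.6·(cos(-175.3°) + j·sin(-175.3°)) = -97.27 - j7.997 V
  V4 = 6.62·(cos(-68.8°) + j·sin(-68.8°)) = 2.394 - j6.172 V
Step 2 — Sum components: V_total = 6.922 - j57.73 V.
Step 3 — Convert to polar: |V_total| = 58.14 V, ∠V_total = -83.2°.

V_total = 58.14∠-83.2° V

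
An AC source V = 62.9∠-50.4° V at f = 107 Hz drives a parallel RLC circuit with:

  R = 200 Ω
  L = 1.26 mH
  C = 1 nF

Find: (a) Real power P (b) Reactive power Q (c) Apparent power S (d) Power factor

Step 1 — Angular frequency: ω = 2π·f = 2π·107 = 672.3 rad/s.
Step 2 — Component impedances:
  R: Z = R = 200 Ω
  L: Z = jωL = j·672.3·0.00126 = 0 + j0.8471 Ω
  C: Z = 1/(jωC) = -j/(ω·C) = 0 - j1.487e+06 Ω
Step 3 — Parallel combination: 1/Z_total = 1/R + 1/L + 1/C; Z_total = 0.003588 + j0.8471 Ω = 0.8471∠89.8° Ω.
Step 4 — Source phasor: V = 62.9∠-50.4° V = 40.09 - j48.47 V.
Step 5 — Current: I = V / Z = -57.01 - j47.57 A = 74.25∠-140.2° A.
Step 6 — Complex power: S = V·I* = 19.78 + j4671 VA.
Step 7 — Real power: P = Re(S) = 19.78 W.
Step 8 — Reactive power: Q = Im(S) = 4671 VAR.
Step 9 — Apparent power: |S| = 4671 VA.
Step 10 — Power factor: PF = P/|S| = 0.004235 (lagging).

(a) P = 19.78 W  (b) Q = 4671 VAR  (c) S = 4671 VA  (d) PF = 0.004235 (lagging)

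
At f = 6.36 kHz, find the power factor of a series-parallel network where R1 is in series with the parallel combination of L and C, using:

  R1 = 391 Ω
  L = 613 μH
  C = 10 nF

Step 1 — Angular frequency: ω = 2π·f = 2π·6360 = 3.996e+04 rad/s.
Step 2 — Component impedances:
  R1: Z = R = 391 Ω
  L: Z = jωL = j·3.996e+04·0.000613 = 0 + j24.5 Ω
  C: Z = 1/(jωC) = -j/(ω·C) = 0 - j2502 Ω
Step 3 — Parallel branch: L || C = 1/(1/L + 1/C) = 0 + j24.74 Ω.
Step 4 — Series with R1: Z_total = R1 + (L || C) = 391 + j24.74 Ω = 391.8∠3.6° Ω.
Step 5 — Power factor: PF = cos(φ) = Re(Z)/|Z| = 391/391.8 = 0.998.
Step 6 — Type: Im(Z) = 24.74 ⇒ lagging (phase φ = 3.6°).

PF = 0.998 (lagging, φ = 3.6°)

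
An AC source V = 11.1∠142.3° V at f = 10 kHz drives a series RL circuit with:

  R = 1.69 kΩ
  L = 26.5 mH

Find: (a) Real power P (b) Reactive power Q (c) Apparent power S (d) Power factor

Step 1 — Angular frequency: ω = 2π·f = 2π·1e+04 = 6.283e+04 rad/s.
Step 2 — Component impedances:
  R: Z = R = 1690 Ω
  L: Z = jωL = j·6.283e+04·0.0265 = 0 + j1665 Ω
Step 3 — Series combination: Z_total = R + L = 1690 + j1665 Ω = 2372∠44.6° Ω.
Step 4 — Source phasor: V = 11.1∠142.3° V = -8.783 + j6.788 V.
Step 5 — Current: I = V / Z = -0.000629 + j0.004636 A = 0.004679∠97.7° A.
Step 6 — Complex power: S = V·I* = 0.03699 + j0.03645 VA.
Step 7 — Real power: P = Re(S) = 0.03699 W.
Step 8 — Reactive power: Q = Im(S) = 0.03645 VAR.
Step 9 — Apparent power: |S| = 0.05193 VA.
Step 10 — Power factor: PF = P/|S| = 0.7123 (lagging).

(a) P = 0.03699 W  (b) Q = 0.03645 VAR  (c) S = 0.05193 VA  (d) PF = 0.7123 (lagging)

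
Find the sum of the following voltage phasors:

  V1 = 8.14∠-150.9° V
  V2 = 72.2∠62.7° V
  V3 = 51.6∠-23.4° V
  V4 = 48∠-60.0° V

Step 1 — Convert each phasor to rectangular form:
  V1 = 8.14·(cos(-150.9°) + j·sin(-150.9°)) = -7.113 - j3.959 V
  V2 = 72.2·(cos(62.7°) + j·sin(62.7°)) = 33.11 + j64.16 V
  V3 = 51.6·(cos(-23.4°) + j·sin(-23.4°)) = 47.36 - j20.49 V
  V4 = 48·(cos(-60.0°) + j·sin(-60.0°)) = 24 - j41.57 V
Step 2 — Sum components: V_total = 97.36 - j1.863 V.
Step 3 — Convert to polar: |V_total| = 97.38 V, ∠V_total = -1.1°.

V_total = 97.38∠-1.1° V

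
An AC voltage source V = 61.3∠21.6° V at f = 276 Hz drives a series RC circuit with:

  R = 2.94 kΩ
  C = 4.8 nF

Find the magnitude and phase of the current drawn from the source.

Step 1 — Angular frequency: ω = 2π·f = 2π·276 = 1734 rad/s.
Step 2 — Component impedances:
  R: Z = R = 2940 Ω
  C: Z = 1/(jωC) = -j/(ω·C) = 0 - j1.201e+05 Ω
Step 3 — Series combination: Z_total = R + C = 2940 - j1.201e+05 Ω = 1.202e+05∠-88.6° Ω.
Step 4 — Source phasor: V = 61.3∠21.6° V = 57 + j22.57 V.
Step 5 — Ohm's law: I = V / Z_total = (57 + j22.57) / (2940 - j1.201e+05) = -0.0001761 + j0.0004787 A.
Step 6 — Convert to polar: |I| = 0.0005101 A, ∠I = 110.2°.

I = 0.0005101∠110.2° A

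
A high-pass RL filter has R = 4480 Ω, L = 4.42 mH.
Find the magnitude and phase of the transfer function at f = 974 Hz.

Step 1 — Angular frequency: ω = 2π·974 = 6120 rad/s.
Step 2 — Transfer function: H(jω) = jωL/(R + jωL).
Step 3 — Numerator jωL = j·27.05; denominator R + jωL = 4480 + j27.05.
Step 4 — H = 3.645e-05 + j0.006038.
Step 5 — Magnitude: |H| = 0.006038 (-44.4 dB); phase: φ = 89.7°.

|H| = 0.006038 (-44.4 dB), φ = 89.7°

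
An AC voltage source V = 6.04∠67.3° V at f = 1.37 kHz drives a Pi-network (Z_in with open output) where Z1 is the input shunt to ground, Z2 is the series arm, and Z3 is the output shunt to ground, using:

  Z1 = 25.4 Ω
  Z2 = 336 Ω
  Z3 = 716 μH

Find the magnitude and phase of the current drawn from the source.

Step 1 — Angular frequency: ω = 2π·f = 2π·1370 = 8608 rad/s.
Step 2 — Component impedances:
  Z1: Z = R = 25.4 Ω
  Z2: Z = R = 336 Ω
  Z3: Z = jωL = j·8608·0.000716 = 0 + j6.163 Ω
Step 3 — With open output, the series arm Z2 and the output shunt Z3 appear in series to ground: Z2 + Z3 = 336 + j6.163 Ω.
Step 4 — Parallel with input shunt Z1: Z_in = Z1 || (Z2 + Z3) = 23.62 + j0.03044 Ω = 23.62∠0.1° Ω.
Step 5 — Source phasor: V = 6.04∠67.3° V = 2.331 + j5.572 V.
Step 6 — Ohm's law: I = V / Z_total = (2.331 + j5.572) / (23.62 + j0.03044) = 0.09901 + j0.2358 A.
Step 7 — Convert to polar: |I| = 0.2558 A, ∠I = 67.2°.

I = 0.2558∠67.2° A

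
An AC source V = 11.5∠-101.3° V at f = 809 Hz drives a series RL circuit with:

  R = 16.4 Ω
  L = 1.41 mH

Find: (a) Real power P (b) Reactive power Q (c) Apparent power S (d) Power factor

Step 1 — Angular frequency: ω = 2π·f = 2π·809 = 5083 rad/s.
Step 2 — Component impedances:
  R: Z = R = 16.4 Ω
  L: Z = jωL = j·5083·0.00141 = 0 + j7.167 Ω
Step 3 — Series combination: Z_total = R + L = 16.4 + j7.167 Ω = 17.9∠23.6° Ω.
Step 4 — Source phasor: V = 11.5∠-101.3° V = -2.253 - j11.28 V.
Step 5 — Current: I = V / Z = -0.3677 - j0.5269 A = 0.6425∠-124.9° A.
Step 6 — Complex power: S = V·I* = 6.771 + j2.959 VA.
Step 7 — Real power: P = Re(S) = 6.771 W.
Step 8 — Reactive power: Q = Im(S) = 2.959 VAR.
Step 9 — Apparent power: |S| = 7.389 VA.
Step 10 — Power factor: PF = P/|S| = 0.9163 (lagging).

(a) P = 6.771 W  (b) Q = 2.959 VAR  (c) S = 7.389 VA  (d) PF = 0.9163 (lagging)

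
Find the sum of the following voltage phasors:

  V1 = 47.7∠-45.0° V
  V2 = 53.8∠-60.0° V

Step 1 — Convert each phasor to rectangular form:
  V1 = 47.7·(cos(-45.0°) + j·sin(-45.0°)) = 33.73 - j33.73 V
  V2 = 53.8·(cos(-60.0°) + j·sin(-60.0°)) = 26.9 - j46.59 V
Step 2 — Sum components: V_total = 60.63 - j80.32 V.
Step 3 — Convert to polar: |V_total| = 100.6 V, ∠V_total = -53.0°.

V_total = 100.6∠-53.0° V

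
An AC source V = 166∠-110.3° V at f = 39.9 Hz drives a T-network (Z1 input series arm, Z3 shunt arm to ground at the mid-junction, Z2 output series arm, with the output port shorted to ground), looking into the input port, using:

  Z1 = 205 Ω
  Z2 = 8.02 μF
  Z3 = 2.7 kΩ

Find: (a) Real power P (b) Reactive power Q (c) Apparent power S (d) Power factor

Step 1 — Angular frequency: ω = 2π·f = 2π·39.9 = 250.7 rad/s.
Step 2 — Component impedances:
  Z1: Z = R = 205 Ω
  Z2: Z = 1/(jωC) = -j/(ω·C) = 0 - j497.4 Ω
  Z3: Z = R = 2700 Ω
Step 3 — With the output port shorted to ground, the output series arm Z2 runs from the junction to ground; the shunt arm Z3 also runs from the junction to ground. They appear in parallel: Z3 || Z2 = 88.61 - j481 Ω.
Step 4 — Series with input arm Z1: Z_in = Z1 + (Z3 || Z2) = 293.6 - j481 Ω = 563.6∠-58.6° Ω.
Step 5 — Source phasor: V = 166∠-110.3° V = -57.59 - j155.7 V.
Step 6 — Current: I = V / Z = 0.1826 - j0.2312 A = 0.2946∠-51.7° A.
Step 7 — Complex power: S = V·I* = 25.47 - j41.74 VA.
Step 8 — Real power: P = Re(S) = 25.47 W.
Step 9 — Reactive power: Q = Im(S) = -41.74 VAR.
Step 10 — Apparent power: |S| = 48.9 VA.
Step 11 — Power factor: PF = P/|S| = 0.521 (leading).

(a) P = 25.47 W  (b) Q = -41.74 VAR  (c) S = 48.9 VA  (d) PF = 0.521 (leading)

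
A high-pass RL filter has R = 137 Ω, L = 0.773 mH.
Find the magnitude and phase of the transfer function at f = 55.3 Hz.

Step 1 — Angular frequency: ω = 2π·55.3 = 347.5 rad/s.
Step 2 — Transfer function: H(jω) = jωL/(R + jωL).
Step 3 — Numerator jωL = j·0.2686; denominator R + jωL = 137 + j0.2686.
Step 4 — H = 3.843e-06 + j0.00196.
Step 5 — Magnitude: |H| = 0.00196 (-54.2 dB); phase: φ = 89.9°.

|H| = 0.00196 (-54.2 dB), φ = 89.9°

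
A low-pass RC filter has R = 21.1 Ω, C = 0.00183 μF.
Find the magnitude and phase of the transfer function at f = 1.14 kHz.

Step 1 — Angular frequency: ω = 2π·1140 = 7163 rad/s.
Step 2 — Transfer function: H(jω) = 1/(1 + jωRC).
Step 3 — Denominator: 1 + jωRC = 1 + j·7163·21.1·1.83e-09 = 1 + j0.0002766.
Step 4 — H = 1 - j0.0002766.
Step 5 — Magnitude: |H| = 1 (-0.0 dB); phase: φ = -0.0°.

|H| = 1 (-0.0 dB), φ = -0.0°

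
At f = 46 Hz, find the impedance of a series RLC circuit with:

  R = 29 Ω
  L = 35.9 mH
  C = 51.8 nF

Step 1 — Angular frequency: ω = 2π·f = 2π·46 = 289 rad/s.
Step 2 — Component impedances:
  R: Z = R = 29 Ω
  L: Z = jωL = j·289·0.0359 = 0 + j10.38 Ω
  C: Z = 1/(jωC) = -j/(ω·C) = 0 - j6.679e+04 Ω
Step 3 — Series combination: Z_total = R + L + C = 29 - j6.678e+04 Ω = 6.678e+04∠-90.0° Ω.

Z = 29 - j6.678e+04 Ω = 6.678e+04∠-90.0° Ω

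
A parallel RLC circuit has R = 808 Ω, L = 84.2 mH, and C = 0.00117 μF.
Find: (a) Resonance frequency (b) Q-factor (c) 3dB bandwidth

Step 1 — Resonance: ω₀ = 1/√(LC) = 1/√(0.0842·1.17e-09) = 1.008e+05 rad/s.
Step 2 — f₀ = ω₀/(2π) = 1.604e+04 Hz.
Step 3 — Parallel Q: Q = R/(ω₀L) = 808/(1.008e+05·0.0842) = 0.09525.
Step 4 — Bandwidth: Δω = ω₀/Q = 1.058e+06 rad/s; BW = Δω/(2π) = 1.684e+05 Hz.

(a) f₀ = 1.604e+04 Hz  (b) Q = 0.09525  (c) BW = 1.684e+05 Hz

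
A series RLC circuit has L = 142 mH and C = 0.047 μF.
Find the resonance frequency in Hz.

Step 1 — Resonance condition Im(Z)=0 gives ω₀ = 1/√(LC).
Step 2 — ω₀ = 1/√(0.142·4.7e-08) = 1.224e+04 rad/s.
Step 3 — f₀ = ω₀/(2π) = 1948 Hz.

f₀ = 1948 Hz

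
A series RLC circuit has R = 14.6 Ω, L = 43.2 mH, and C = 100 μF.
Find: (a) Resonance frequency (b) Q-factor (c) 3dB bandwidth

Step 1 — Resonance: ω₀ = 1/√(LC) = 1/√(0.0432·0.0001) = 481.1 rad/s.
Step 2 — f₀ = ω₀/(2π) = 76.57 Hz.
Step 3 — Series Q: Q = ω₀L/R = 481.1·0.0432/14.6 = 1.424.
Step 4 — Bandwidth: Δω = ω₀/Q = 338 rad/s; BW = Δω/(2π) = 53.79 Hz.

(a) f₀ = 76.57 Hz  (b) Q = 1.424  (c) BW = 53.79 Hz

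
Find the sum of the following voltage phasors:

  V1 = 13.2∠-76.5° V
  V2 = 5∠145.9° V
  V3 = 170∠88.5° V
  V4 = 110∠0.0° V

Step 1 — Convert each phasor to rectangular form:
  V1 = 13.2·(cos(-76.5°) + j·sin(-76.5°)) = 3.081 - j12.84 V
  V2 = 5·(cos(145.9°) + j·sin(145.9°)) = -4.14 + j2.803 V
  V3 = 170·(cos(88.5°) + j·sin(88.5°)) = 4.45 + j169.9 V
  V4 = 110·(cos(0.0°) + j·sin(0.0°)) = 110 V
Step 2 — Sum components: V_total = 113.4 + j159.9 V.
Step 3 — Convert to polar: |V_total| = 196 V, ∠V_total = 54.7°.

V_total = 196∠54.7° V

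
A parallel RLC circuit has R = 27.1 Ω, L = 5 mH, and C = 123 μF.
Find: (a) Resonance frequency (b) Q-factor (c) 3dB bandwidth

Step 1 — Resonance: ω₀ = 1/√(LC) = 1/√(0.005·0.000123) = 1275 rad/s.
Step 2 — f₀ = ω₀/(2π) = 202.9 Hz.
Step 3 — Parallel Q: Q = R/(ω₀L) = 27.1/(1275·0.005) = 4.25.
Step 4 — Bandwidth: Δω = ω₀/Q = 300 rad/s; BW = Δω/(2π) = 47.75 Hz.

(a) f₀ = 202.9 Hz  (b) Q = 4.25  (c) BW = 47.75 Hz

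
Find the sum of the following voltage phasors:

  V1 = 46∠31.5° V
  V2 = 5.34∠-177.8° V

Step 1 — Convert each phasor to rectangular form:
  V1 = 46·(cos(31.5°) + j·sin(31.5°)) = 39.22 + j24.03 V
  V2 = 5.34·(cos(-177.8°) + j·sin(-177.8°)) = -5.336 - j0.205 V
Step 2 — Sum components: V_total = 33.89 + j23.83 V.
Step 3 — Convert to polar: |V_total| = 41.43 V, ∠V_total = 35.1°.

V_total = 41.43∠35.1° V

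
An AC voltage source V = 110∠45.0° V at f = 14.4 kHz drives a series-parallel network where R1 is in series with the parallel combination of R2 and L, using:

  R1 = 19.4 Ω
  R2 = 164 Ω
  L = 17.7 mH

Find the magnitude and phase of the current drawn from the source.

Step 1 — Angular frequency: ω = 2π·f = 2π·1.44e+04 = 9.048e+04 rad/s.
Step 2 — Component impedances:
  R1: Z = R = 19.4 Ω
  R2: Z = R = 164 Ω
  L: Z = jωL = j·9.048e+04·0.0177 = 0 + j1601 Ω
Step 3 — Parallel branch: R2 || L = 1/(1/R2 + 1/L) = 162.3 + j16.62 Ω.
Step 4 — Series with R1: Z_total = R1 + (R2 || L) = 181.7 + j16.62 Ω = 182.5∠5.2° Ω.
Step 5 — Source phasor: V = 110∠45.0° V = 77.78 + j77.78 V.
Step 6 — Ohm's law: I = V / Z_total = (77.78 + j77.78) / (181.7 + j16.62) = 0.4634 + j0.3857 A.
Step 7 — Convert to polar: |I| = 0.6029 A, ∠I = 39.8°.

I = 0.6029∠39.8° A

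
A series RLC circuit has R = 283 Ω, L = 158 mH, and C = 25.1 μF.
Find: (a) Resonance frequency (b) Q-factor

Step 1 — Resonance condition Im(Z)=0 gives ω₀ = 1/√(LC).
Step 2 — ω₀ = 1/√(0.158·2.51e-05) = 502.2 rad/s.
Step 3 — f₀ = ω₀/(2π) = 79.92 Hz.
Step 4 — Series Q: Q = ω₀L/R = 502.2·0.158/283 = 0.2804.

(a) f₀ = 79.92 Hz  (b) Q = 0.2804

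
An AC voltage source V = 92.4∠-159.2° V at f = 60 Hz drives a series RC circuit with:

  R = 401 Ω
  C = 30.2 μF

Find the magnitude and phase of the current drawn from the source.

Step 1 — Angular frequency: ω = 2π·f = 2π·60 = 377 rad/s.
Step 2 — Component impedances:
  R: Z = R = 401 Ω
  C: Z = 1/(jωC) = -j/(ω·C) = 0 - j87.83 Ω
Step 3 — Series combination: Z_total = R + C = 401 - j87.83 Ω = 410.5∠-12.4° Ω.
Step 4 — Source phasor: V = 92.4∠-159.2° V = -86.38 - j32.81 V.
Step 5 — Ohm's law: I = V / Z_total = (-86.38 - j32.81) / (401 - j87.83) = -0.1884 - j0.1231 A.
Step 6 — Convert to polar: |I| = 0.2251 A, ∠I = -146.8°.

I = 0.2251∠-146.8° A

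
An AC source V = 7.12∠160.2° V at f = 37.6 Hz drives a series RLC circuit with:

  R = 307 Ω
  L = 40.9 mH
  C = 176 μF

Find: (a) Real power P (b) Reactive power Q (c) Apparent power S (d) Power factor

Step 1 — Angular frequency: ω = 2π·f = 2π·37.6 = 236.2 rad/s.
Step 2 — Component impedances:
  R: Z = R = 307 Ω
  L: Z = jωL = j·236.2·0.0409 = 0 + j9.663 Ω
  C: Z = 1/(jωC) = -j/(ω·C) = 0 - j24.05 Ω
Step 3 — Series combination: Z_total = R + L + C = 307 - j14.39 Ω = 307.3∠-2.7° Ω.
Step 4 — Source phasor: V = 7.12∠160.2° V = -6.699 + j2.412 V.
Step 5 — Current: I = V / Z = -0.02214 + j0.006818 A = 0.02317∠162.9° A.
Step 6 — Complex power: S = V·I* = 0.1648 - j0.007722 VA.
Step 7 — Real power: P = Re(S) = 0.1648 W.
Step 8 — Reactive power: Q = Im(S) = -0.007722 VAR.
Step 9 — Apparent power: |S| = 0.1649 VA.
Step 10 — Power factor: PF = P/|S| = 0.9989 (leading).

(a) P = 0.1648 W  (b) Q = -0.007722 VAR  (c) S = 0.1649 VA  (d) PF = 0.9989 (leading)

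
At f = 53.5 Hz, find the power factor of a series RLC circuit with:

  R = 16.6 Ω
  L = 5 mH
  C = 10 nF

Step 1 — Angular frequency: ω = 2π·f = 2π·53.5 = 336.2 rad/s.
Step 2 — Component impedances:
  R: Z = R = 16.6 Ω
  L: Z = jωL = j·336.2·0.005 = 0 + j1.681 Ω
  C: Z = 1/(jωC) = -j/(ω·C) = 0 - j2.975e+05 Ω
Step 3 — Series combination: Z_total = R + L + C = 16.6 - j2.975e+05 Ω = 2.975e+05∠-90.0° Ω.
Step 4 — Power factor: PF = cos(φ) = Re(Z)/|Z| = 16.6/2.975e+05 = 5.58e-05.
Step 5 — Type: Im(Z) = -2.975e+05 ⇒ leading (phase φ = -90.0°).

PF = 5.58e-05 (leading, φ = -90.0°)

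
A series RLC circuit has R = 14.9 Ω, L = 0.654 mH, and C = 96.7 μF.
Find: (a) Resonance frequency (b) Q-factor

Step 1 — Resonance condition Im(Z)=0 gives ω₀ = 1/√(LC).
Step 2 — ω₀ = 1/√(0.000654·9.67e-05) = 3976 rad/s.
Step 3 — f₀ = ω₀/(2π) = 632.9 Hz.
Step 4 — Series Q: Q = ω₀L/R = 3976·0.000654/14.9 = 0.1745.

(a) f₀ = 632.9 Hz  (b) Q = 0.1745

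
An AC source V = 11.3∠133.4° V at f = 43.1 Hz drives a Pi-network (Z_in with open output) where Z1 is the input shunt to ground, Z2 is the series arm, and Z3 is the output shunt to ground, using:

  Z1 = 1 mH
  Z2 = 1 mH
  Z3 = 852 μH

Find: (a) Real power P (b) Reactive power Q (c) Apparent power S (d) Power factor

Step 1 — Angular frequency: ω = 2π·f = 2π·43.1 = 270.8 rad/s.
Step 2 — Component impedances:
  Z1: Z = jωL = j·270.8·0.001 = 0 + j0.2708 Ω
  Z2: Z = jωL = j·270.8·0.001 = 0 + j0.2708 Ω
  Z3: Z = jωL = j·270.8·0.000852 = 0 + j0.2307 Ω
Step 3 — With open output, the series arm Z2 and the output shunt Z3 appear in series to ground: Z2 + Z3 = 0 + j0.5015 Ω.
Step 4 — Parallel with input shunt Z1: Z_in = Z1 || (Z2 + Z3) = 0 + j0.1759 Ω = 0.1759∠90.0° Ω.
Step 5 — Source phasor: V = 11.3∠133.4° V = -7.764 + j8.21 V.
Step 6 — Current: I = V / Z = 46.69 + j44.15 A = 64.26∠43.4° A.
Step 7 — Complex power: S = V·I* = 0 + j726.1 VA.
Step 8 — Real power: P = Re(S) = 0 W.
Step 9 — Reactive power: Q = Im(S) = 726.1 VAR.
Step 10 — Apparent power: |S| = 726.1 VA.
Step 11 — Power factor: PF = P/|S| = 0 (lagging).

(a) P = 0 W  (b) Q = 726.1 VAR  (c) S = 726.1 VA  (d) PF = 0 (lagging)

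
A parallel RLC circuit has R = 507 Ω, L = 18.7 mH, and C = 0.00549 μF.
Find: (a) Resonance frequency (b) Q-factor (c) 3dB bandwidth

Step 1 — Resonance: ω₀ = 1/√(LC) = 1/√(0.0187·5.49e-09) = 9.869e+04 rad/s.
Step 2 — f₀ = ω₀/(2π) = 1.571e+04 Hz.
Step 3 — Parallel Q: Q = R/(ω₀L) = 507/(9.869e+04·0.0187) = 0.2747.
Step 4 — Bandwidth: Δω = ω₀/Q = 3.593e+05 rad/s; BW = Δω/(2π) = 5.718e+04 Hz.

(a) f₀ = 1.571e+04 Hz  (b) Q = 0.2747  (c) BW = 5.718e+04 Hz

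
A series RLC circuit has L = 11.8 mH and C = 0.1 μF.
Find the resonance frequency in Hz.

Step 1 — Resonance condition Im(Z)=0 gives ω₀ = 1/√(LC).
Step 2 — ω₀ = 1/√(0.0118·1e-07) = 2.911e+04 rad/s.
Step 3 — f₀ = ω₀/(2π) = 4633 Hz.

f₀ = 4633 Hz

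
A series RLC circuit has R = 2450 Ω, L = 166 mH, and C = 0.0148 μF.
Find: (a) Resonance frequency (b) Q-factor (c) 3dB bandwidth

Step 1 — Resonance condition Im(Z)=0 gives ω₀ = 1/√(LC).
Step 2 — ω₀ = 1/√(0.166·1.48e-08) = 2.018e+04 rad/s.
Step 3 — f₀ = ω₀/(2π) = 3211 Hz.
Step 4 — Series Q: Q = ω₀L/R = 2.018e+04·0.166/2450 = 1.367.
Step 5 — 3dB bandwidth: Δω = ω₀/Q = 1.476e+04 rad/s; BW = Δω/(2π) = 2349 Hz.

(a) f₀ = 3211 Hz  (b) Q = 1.367  (c) BW = 2349 Hz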